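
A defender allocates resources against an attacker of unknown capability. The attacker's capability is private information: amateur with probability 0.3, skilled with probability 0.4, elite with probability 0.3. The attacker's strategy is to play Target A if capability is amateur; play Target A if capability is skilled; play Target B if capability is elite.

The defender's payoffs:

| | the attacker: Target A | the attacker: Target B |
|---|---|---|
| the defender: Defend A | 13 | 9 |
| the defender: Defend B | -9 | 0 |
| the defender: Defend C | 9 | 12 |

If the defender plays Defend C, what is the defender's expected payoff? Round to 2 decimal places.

E[Defend C] = 0.3·9 + 0.4·9 + 0.3·12 = 2.7 + 3.6 + 3.6 = 9.9

9.90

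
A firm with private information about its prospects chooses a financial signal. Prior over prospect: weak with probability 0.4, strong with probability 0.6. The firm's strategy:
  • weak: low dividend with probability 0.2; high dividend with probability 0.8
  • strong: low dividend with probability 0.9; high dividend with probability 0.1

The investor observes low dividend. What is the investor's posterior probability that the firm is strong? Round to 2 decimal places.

P(low dividend) = 0.4·0.2 + 0.6·0.9 = 0.62
P(strong | low dividend) = (0.6·0.9) / 0.62 = 0.54 / 0.62 = 0.870968

0.87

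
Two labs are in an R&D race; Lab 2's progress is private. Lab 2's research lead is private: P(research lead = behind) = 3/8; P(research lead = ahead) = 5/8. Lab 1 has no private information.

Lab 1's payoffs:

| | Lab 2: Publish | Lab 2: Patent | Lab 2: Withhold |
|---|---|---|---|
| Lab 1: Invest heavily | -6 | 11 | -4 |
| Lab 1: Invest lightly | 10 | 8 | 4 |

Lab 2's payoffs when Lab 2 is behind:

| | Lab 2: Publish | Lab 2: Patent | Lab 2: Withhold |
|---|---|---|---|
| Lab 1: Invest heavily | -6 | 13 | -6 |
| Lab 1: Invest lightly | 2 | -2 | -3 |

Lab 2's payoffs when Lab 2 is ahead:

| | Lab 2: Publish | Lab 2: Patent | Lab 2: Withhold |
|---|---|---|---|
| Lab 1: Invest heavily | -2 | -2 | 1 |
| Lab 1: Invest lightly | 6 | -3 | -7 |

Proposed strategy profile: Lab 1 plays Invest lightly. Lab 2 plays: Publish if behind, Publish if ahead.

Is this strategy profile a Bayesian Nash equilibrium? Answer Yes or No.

A profile is a BNE iff every type of every player is best-responding given beliefs about the other side.
Lab 1 plays Invest lightly: E[Invest lightly] = 3/8·(10) + 5/8·(10) = 10; E[Invest heavily] = -6. Best-responding. ✓
Lab 2 (research lead behind), facing Invest lightly: Publish gives 2, Patent gives -2, Withhold gives -3. Proposed Publish is best. ✓
Lab 2 (research lead ahead), facing Invest lightly: Publish gives 6, Patent gives -3, Withhold gives -7. Proposed Publish is best. ✓

Yes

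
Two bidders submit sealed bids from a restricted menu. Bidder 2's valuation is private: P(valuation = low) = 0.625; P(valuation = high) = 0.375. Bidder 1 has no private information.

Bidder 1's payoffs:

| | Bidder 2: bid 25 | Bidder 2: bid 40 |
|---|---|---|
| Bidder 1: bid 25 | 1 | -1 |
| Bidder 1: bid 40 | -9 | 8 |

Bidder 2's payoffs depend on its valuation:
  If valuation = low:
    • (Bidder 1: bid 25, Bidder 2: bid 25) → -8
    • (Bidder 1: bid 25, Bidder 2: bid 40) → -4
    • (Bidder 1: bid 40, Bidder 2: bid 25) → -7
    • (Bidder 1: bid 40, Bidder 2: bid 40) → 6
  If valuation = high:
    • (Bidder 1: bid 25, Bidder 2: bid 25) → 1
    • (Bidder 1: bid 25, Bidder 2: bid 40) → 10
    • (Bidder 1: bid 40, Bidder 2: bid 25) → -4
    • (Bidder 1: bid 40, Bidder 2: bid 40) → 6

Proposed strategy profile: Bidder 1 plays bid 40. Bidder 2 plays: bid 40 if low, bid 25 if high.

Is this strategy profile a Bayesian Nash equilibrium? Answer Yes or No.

Bidder 1 plays bid 40: E[bid 40] = 0.625·(8) + 0.375·(-9) = 1.625; E[bid 25] = -0.25. Best-responding. ✓
Bidder 2 (valuation low), facing bid 40: bid 25 gives -7, bid 40 gives 6. Proposed bid 40 is best. ✓
Bidder 2 (valuation high), facing bid 40: bid 25 gives -4, bid 40 gives 6. Proposed bid 25 is not best — profitable deviation exists. ✗

No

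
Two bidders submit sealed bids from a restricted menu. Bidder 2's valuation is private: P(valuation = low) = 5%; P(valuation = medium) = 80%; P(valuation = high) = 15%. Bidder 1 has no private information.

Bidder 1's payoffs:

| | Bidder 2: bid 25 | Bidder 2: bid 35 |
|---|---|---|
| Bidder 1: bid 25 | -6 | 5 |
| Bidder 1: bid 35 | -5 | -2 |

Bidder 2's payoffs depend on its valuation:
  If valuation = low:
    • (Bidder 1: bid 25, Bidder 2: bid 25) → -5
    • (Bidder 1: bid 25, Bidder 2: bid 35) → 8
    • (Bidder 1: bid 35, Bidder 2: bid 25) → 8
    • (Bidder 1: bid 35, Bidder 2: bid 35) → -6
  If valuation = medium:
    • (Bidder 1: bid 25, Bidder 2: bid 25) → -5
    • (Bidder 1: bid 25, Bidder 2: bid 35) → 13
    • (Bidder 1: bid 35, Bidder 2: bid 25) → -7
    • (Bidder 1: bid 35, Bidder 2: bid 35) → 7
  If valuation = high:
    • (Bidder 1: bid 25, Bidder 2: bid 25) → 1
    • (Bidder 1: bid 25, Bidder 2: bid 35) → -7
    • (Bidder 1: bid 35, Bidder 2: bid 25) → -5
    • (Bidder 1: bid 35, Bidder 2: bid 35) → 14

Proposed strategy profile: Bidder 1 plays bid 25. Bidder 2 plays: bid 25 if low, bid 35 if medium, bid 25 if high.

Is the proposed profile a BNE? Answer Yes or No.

Bidder 1 plays bid 25: E[bid 25] = 0.05·(-6) + 0.8·(5) + 0.15·(-6) = 2.8; E[bid 35] = -2.6. Best-responding. ✓
Bidder 2 (valuation low), facing bid 25: bid 25 gives -5, bid 35 gives 8. Proposed bid 25 is not best — profitable deviation exists. ✗
Bidder 2 (valuation medium), facing bid 25: bid 25 gives -5, bid 35 gives 13. Proposed bid 35 is best. ✓
Bidder 2 (valuation high), facing bid 25: bid 25 gives 1, bid 35 gives -7. Proposed bid 25 is best. ✓

No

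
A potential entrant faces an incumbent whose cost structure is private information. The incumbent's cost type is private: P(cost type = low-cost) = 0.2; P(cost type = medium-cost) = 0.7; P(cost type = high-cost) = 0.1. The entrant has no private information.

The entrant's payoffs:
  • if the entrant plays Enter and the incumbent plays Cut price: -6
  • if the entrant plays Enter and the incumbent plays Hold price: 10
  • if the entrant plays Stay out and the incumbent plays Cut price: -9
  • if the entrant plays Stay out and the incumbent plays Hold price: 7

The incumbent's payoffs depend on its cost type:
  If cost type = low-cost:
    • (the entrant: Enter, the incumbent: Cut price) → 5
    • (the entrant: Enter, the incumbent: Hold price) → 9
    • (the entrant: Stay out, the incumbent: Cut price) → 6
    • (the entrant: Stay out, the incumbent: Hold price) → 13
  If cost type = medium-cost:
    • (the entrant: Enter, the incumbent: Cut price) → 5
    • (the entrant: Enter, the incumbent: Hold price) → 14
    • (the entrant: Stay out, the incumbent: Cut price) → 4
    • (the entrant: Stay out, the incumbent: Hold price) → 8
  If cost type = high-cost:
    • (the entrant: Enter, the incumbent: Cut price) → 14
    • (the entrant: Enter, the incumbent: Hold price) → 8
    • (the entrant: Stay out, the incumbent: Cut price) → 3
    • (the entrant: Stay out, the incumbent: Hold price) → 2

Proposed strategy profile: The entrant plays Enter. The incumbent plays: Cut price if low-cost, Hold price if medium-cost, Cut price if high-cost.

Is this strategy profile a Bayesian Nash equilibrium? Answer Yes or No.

A profile is a BNE iff every type of every player is best-responding given beliefs about the other side.
The entrant plays Enter: E[Enter] = 0.2·(-6) + 0.7·(10) + 0.1·(-6) = 5.2; E[Stay out] = 2.2. Best-responding. ✓
The incumbent (cost type low-cost), facing Enter: Cut price gives 5, Hold price gives 9. Proposed Cut price is not best — profitable deviation exists. ✗
The incumbent (cost type medium-cost), facing Enter: Cut price gives 5, Hold price gives 14. Proposed Hold price is best. ✓
The incumbent (cost type high-cost), facing Enter: Cut price gives 14, Hold price gives 8. Proposed Cut price is best. ✓

No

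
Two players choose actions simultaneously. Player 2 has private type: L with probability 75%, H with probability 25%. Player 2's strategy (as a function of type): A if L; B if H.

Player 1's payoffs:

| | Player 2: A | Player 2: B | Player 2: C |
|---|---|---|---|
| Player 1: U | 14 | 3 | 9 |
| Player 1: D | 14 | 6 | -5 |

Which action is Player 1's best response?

D

E[U] = 0.75·(14) + 0.25·(3) = 11.25
E[D] = 0.75·(14) + 0.25·(6) = 12
Best response: D (12 is the largest).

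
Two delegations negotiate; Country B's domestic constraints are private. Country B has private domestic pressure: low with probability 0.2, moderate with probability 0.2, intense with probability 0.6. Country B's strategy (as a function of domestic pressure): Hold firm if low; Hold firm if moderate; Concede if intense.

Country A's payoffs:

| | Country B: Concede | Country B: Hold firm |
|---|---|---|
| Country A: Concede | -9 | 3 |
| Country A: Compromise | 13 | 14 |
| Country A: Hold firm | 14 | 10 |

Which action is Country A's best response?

E[Concede] = 0.2·(3) + 0.2·(3) + 0.6·(-9) = -4.2
E[Compromise] = 0.2·(14) + 0.2·(14) + 0.6·(13) = 13.4
E[Hold firm] = 0.2·(10) + 0.2·(10) + 0.6·(14) = 12.4
Best response: Compromise (13.4 is the largest).

Compromise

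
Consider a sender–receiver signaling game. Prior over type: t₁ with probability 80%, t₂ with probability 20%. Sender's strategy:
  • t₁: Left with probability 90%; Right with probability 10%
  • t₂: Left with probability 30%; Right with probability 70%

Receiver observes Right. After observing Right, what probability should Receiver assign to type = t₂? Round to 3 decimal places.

0.636

Apply Bayes' rule using the sender's strategy as the likelihood.
P(Right) = 0.8·0.1 + 0.2·0.7 = 0.22
P(t₂ | Right) = (0.2·0.7) / 0.22 = 0.14 / 0.22 = 0.636364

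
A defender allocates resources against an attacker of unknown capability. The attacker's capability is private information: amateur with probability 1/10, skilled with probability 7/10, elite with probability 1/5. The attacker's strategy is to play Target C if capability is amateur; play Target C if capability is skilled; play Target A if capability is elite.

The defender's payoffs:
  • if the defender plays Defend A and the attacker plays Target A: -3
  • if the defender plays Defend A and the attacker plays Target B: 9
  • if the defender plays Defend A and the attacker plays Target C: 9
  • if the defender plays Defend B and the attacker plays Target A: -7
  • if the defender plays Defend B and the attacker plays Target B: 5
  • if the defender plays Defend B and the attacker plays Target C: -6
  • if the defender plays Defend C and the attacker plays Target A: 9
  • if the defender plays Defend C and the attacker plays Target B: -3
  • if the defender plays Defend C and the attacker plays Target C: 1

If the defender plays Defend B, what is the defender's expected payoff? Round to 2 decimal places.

-6.20

E[Defend B] = 1/10·(-6) + 7/10·(-6) + 1/5·(-7) = (-3/5) + (-21/5) + (-7/5) = -31/5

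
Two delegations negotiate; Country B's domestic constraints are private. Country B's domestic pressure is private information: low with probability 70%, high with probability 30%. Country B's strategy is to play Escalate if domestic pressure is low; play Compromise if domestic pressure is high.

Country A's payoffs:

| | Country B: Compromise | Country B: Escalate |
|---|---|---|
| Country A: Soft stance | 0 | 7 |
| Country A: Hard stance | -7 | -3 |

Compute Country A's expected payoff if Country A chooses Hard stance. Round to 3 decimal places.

-4.200

Take the expectation over Country B's domestic pressure, weighting each type's action by its prior probability.
E[Hard stance] = 0.7·(-3) + 0.3·(-7) = (-2.1) + (-2.1) = -4.2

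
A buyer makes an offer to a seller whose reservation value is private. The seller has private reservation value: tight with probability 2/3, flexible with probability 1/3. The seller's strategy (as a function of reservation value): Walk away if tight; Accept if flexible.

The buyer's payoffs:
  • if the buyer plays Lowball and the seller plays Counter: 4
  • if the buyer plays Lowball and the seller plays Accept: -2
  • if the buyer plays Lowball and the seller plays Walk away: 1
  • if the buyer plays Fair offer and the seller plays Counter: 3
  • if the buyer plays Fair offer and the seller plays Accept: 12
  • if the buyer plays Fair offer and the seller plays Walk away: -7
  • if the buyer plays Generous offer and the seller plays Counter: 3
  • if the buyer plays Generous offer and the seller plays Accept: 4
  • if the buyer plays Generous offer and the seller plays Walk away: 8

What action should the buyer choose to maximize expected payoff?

Generous offer

Compute the buyer's expected payoff for each action, taking the expectation over the seller's type.
E[Lowball] = 2/3·(1) + 1/3·(-2) = 0
E[Fair offer] = 2/3·(-7) + 1/3·(12) = -2/3
E[Generous offer] = 2/3·(8) + 1/3·(4) = 20/3
Best response: Generous offer (20/3 is the largest).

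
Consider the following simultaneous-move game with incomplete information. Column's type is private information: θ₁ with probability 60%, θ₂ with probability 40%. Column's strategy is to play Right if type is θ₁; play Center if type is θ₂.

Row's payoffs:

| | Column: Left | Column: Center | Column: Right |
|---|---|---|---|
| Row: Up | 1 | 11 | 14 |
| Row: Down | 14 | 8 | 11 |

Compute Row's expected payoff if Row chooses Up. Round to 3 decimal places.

12.800

E[Up] = 0.6·14 + 0.4·11 = 8.4 + 4.4 = 12.8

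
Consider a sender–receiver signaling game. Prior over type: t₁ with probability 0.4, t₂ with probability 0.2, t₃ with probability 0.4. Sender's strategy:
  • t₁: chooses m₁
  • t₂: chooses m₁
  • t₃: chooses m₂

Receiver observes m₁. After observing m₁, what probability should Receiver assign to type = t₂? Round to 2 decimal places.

0.33

Apply Bayes' rule using the sender's strategy as the likelihood.
P(m₁) = 0.4·1 + 0.2·1 + 0.4·0 = 0.6
P(t₂ | m₁) = (0.2·1) / 0.6 = 0.2 / 0.6 = 0.333333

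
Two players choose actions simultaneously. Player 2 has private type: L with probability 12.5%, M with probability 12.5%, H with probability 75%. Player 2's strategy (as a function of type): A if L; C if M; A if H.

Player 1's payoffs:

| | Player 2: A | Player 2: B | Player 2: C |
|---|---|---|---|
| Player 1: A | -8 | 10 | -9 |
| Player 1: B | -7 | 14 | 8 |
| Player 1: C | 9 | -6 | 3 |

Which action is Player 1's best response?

E[A] = 0.125·(-8) + 0.125·(-9) + 0.75·(-8) = -8.125
E[B] = 0.125·(-7) + 0.125·(8) + 0.75·(-7) = -5.125
E[C] = 0.125·(9) + 0.125·(3) + 0.75·(9) = 8.25
Best response: C (8.25 is the largest).

C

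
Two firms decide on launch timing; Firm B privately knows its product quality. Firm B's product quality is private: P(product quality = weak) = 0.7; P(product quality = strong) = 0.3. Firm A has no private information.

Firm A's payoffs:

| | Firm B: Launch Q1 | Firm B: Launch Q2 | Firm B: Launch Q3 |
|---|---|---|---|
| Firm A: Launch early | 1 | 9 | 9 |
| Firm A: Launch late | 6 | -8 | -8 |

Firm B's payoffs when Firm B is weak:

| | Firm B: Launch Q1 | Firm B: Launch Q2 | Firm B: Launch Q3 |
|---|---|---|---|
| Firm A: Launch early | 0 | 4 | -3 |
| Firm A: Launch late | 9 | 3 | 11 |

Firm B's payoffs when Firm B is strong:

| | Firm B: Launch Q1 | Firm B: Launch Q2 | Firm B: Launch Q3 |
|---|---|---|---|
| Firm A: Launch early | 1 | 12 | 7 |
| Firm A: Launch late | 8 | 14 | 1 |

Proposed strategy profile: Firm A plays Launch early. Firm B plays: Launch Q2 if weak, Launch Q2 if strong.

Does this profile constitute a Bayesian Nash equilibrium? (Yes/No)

Firm A plays Launch early: E[Launch early] = 0.7·(9) + 0.3·(9) = 9; E[Launch late] = -8. Best-responding. ✓
Firm B (product quality weak), facing Launch early: Launch Q1 gives 0, Launch Q2 gives 4, Launch Q3 gives -3. Proposed Launch Q2 is best. ✓
Firm B (product quality strong), facing Launch early: Launch Q1 gives 1, Launch Q2 gives 12, Launch Q3 gives 7. Proposed Launch Q2 is best. ✓

Yes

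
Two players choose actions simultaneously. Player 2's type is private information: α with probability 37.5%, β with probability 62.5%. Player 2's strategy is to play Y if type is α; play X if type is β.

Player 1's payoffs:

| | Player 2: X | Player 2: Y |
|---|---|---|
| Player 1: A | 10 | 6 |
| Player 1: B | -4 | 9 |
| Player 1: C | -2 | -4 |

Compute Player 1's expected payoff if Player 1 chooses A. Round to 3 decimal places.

8.500

E[A] = 0.375·6 + 0.625·10 = 2.25 + 6.25 = 8.5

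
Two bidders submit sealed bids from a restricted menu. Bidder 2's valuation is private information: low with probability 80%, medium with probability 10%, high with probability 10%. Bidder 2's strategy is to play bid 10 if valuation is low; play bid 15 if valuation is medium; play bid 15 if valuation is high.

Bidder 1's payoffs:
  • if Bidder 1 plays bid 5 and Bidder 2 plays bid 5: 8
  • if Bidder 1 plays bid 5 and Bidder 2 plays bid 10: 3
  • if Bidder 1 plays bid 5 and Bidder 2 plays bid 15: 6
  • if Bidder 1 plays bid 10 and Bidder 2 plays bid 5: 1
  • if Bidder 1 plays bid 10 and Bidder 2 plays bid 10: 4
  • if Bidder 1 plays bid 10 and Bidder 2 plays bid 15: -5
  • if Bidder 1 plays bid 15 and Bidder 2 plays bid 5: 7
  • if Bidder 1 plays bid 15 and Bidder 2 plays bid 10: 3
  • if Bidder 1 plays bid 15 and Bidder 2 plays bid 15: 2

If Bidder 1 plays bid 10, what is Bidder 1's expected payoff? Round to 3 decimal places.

E[bid 10] = 0.8·4 + 0.1·(-5) + 0.1·(-5) = 3.2 + (-0.5) + (-0.5) = 2.2

2.200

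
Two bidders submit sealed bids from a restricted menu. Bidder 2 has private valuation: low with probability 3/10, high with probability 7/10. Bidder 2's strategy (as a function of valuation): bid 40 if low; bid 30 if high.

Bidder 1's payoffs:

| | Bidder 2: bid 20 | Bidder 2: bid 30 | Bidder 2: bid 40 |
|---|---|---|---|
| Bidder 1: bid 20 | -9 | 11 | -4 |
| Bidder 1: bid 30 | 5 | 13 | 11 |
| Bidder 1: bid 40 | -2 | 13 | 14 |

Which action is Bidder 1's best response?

Compute Bidder 1's expected payoff for each action, taking the expectation over Bidder 2's type.
E[bid 20] = 3/10·(-4) + 7/10·(11) = 13/2
E[bid 30] = 3/10·(11) + 7/10·(13) = 62/5
E[bid 40] = 3/10·(14) + 7/10·(13) = 133/10
Best response: bid 40 (133/10 is the largest).

bid 40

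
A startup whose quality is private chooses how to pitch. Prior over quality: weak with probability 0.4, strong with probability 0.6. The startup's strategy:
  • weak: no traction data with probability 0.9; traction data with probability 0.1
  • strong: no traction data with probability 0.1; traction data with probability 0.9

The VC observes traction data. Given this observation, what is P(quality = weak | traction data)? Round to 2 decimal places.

P(traction data) = 0.4·0.1 + 0.6·0.9 = 0.58
P(weak | traction data) = (0.4·0.1) / 0.58 = 0.04 / 0.58 = 0.0689655

0.07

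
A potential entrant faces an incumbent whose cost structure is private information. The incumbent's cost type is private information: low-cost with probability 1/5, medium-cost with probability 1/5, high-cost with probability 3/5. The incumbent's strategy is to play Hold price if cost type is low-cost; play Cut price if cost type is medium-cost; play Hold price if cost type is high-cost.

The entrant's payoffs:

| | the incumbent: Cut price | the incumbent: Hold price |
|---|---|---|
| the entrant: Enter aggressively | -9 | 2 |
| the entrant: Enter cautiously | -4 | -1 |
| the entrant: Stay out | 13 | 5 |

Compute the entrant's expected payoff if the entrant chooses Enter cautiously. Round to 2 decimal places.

-1.60

E[Enter cautiously] = 1/5·(-1) + 1/5·(-4) + 3/5·(-1) = (-1/5) + (-4/5) + (-3/5) = -8/5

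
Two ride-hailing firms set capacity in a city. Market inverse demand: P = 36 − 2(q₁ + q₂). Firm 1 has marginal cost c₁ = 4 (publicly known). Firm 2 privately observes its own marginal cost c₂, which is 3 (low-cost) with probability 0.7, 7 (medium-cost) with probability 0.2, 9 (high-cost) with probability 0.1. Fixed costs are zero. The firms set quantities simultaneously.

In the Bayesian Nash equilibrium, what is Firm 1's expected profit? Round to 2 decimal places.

Each type of Firm 2 best-responds to q₁; Firm 1 best-responds to the expected q₂ over Firm 2's types.
Firm 2 with cost c maximizes (36 − 2(q₁+q₂) − c)·q₂, giving q₂(c) = (36 − c − 2q₁)/4.
E[c₂] = 0.7·3 + 0.2·7 + 0.1·9 = 4.4
Firm 1's FOC against E[q₂] yields q₁ = (36 − 2·4 + E[c₂])/6 = (36 − 8 + 4.4)/6 = 5.4.
E[P] = 36 − 2·(q₁ + E[q₂]) = 14.8; Firm 1's expected profit = (E[P] − 4)·q₁ = (14.8 − 4)·5.4 = 58.32.

58.32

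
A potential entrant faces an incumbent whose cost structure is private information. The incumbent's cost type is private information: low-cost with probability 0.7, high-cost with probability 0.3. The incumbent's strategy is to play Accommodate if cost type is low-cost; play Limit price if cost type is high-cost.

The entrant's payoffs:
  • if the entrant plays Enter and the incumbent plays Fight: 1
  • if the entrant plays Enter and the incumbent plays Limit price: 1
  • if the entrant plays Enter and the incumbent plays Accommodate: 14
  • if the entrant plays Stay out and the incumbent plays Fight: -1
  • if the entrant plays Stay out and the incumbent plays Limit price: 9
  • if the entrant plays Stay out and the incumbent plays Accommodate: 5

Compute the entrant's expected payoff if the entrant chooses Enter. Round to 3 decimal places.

E[Enter] = 0.7·14 + 0.3·1 = 9.8 + 0.3 = 10.1

10.100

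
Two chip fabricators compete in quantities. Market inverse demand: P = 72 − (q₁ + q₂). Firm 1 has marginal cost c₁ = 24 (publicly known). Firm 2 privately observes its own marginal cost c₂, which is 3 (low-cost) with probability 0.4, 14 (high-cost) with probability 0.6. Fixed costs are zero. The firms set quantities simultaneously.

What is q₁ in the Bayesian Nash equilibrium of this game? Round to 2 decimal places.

Type-c best response for Firm 2: q₂(c) = (72 − c)/2 − q₁/2.
Firm 1 maximizes expected profit; its first-order condition is 72 − 2q₁ − E[q₂] − 24 = 0.
Substituting E[q₂] and solving: E[c₂] = 9.6, so q₁ = (72 − 2·24 + 9.6)/3 = 11.2.

11.20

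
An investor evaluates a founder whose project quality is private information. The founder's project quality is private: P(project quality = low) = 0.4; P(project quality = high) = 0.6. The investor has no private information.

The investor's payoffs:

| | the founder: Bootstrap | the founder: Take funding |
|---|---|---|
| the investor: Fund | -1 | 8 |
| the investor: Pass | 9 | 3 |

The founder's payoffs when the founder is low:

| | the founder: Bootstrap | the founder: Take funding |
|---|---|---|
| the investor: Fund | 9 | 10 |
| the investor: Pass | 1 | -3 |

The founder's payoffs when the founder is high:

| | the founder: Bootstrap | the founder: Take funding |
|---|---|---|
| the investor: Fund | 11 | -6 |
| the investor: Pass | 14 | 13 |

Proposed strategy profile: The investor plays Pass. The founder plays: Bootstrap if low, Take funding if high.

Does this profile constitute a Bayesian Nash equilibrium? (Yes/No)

The investor plays Pass: E[Pass] = 0.4·(9) + 0.6·(3) = 5.4; E[Fund] = 4.4. Best-responding. ✓
The founder (project quality low), facing Pass: Bootstrap gives 1, Take funding gives -3. Proposed Bootstrap is best. ✓
The founder (project quality high), facing Pass: Bootstrap gives 14, Take funding gives 13. Proposed Take funding is not best — profitable deviation exists. ✗

No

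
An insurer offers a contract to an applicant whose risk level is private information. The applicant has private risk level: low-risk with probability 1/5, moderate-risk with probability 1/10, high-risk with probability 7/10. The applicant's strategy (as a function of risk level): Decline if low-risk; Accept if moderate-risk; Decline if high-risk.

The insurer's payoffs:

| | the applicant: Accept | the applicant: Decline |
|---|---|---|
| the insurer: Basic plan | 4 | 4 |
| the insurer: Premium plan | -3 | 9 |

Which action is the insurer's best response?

E[Basic plan] = 1/5·(4) + 1/10·(4) + 7/10·(4) = 4
E[Premium plan] = 1/5·(9) + 1/10·(-3) + 7/10·(9) = 39/5
Best response: Premium plan (39/5 is the largest).

Premium plan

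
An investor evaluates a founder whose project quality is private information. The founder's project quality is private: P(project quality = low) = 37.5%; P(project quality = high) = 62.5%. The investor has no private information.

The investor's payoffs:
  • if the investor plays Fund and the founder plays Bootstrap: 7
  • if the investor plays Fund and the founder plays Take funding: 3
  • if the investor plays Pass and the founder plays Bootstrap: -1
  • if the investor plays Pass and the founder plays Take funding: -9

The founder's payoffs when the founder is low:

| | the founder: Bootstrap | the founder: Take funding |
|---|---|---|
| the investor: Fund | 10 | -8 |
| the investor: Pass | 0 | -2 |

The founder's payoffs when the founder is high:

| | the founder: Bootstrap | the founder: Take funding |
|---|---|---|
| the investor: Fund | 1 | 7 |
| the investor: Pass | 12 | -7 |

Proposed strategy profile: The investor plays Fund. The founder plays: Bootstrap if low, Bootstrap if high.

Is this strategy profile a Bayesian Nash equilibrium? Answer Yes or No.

A profile is a BNE iff every type of every player is best-responding given beliefs about the other side.
The investor plays Fund: E[Fund] = 0.375·(7) + 0.625·(7) = 7; E[Pass] = -1. Best-responding. ✓
The founder (project quality low), facing Fund: Bootstrap gives 10, Take funding gives -8. Proposed Bootstrap is best. ✓
The founder (project quality high), facing Fund: Bootstrap gives 1, Take funding gives 7. Proposed Bootstrap is not best — profitable deviation exists. ✗

No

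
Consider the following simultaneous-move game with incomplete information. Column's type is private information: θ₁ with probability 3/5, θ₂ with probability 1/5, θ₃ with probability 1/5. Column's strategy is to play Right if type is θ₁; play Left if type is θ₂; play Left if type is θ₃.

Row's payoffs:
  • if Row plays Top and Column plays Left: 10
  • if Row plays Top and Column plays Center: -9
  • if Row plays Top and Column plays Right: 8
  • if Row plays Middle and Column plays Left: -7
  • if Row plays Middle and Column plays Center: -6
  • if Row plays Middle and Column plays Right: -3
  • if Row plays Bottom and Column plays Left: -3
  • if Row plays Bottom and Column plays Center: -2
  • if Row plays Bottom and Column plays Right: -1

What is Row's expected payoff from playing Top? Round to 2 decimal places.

E[Top] = 3/5·8 + 1/5·10 + 1/5·10 = 24/5 + 2 + 2 = 44/5

8.80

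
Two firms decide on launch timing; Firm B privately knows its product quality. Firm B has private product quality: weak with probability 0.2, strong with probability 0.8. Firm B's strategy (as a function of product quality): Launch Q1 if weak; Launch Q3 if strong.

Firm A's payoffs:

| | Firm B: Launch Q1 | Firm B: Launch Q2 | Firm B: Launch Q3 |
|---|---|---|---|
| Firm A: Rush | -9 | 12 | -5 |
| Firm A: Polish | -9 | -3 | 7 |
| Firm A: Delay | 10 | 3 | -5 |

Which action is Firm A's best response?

Polish

E[Rush] = 0.2·(-9) + 0.8·(-5) = -5.8
E[Polish] = 0.2·(-9) + 0.8·(7) = 3.8
E[Delay] = 0.2·(10) + 0.8·(-5) = -2
Best response: Polish (3.8 is the largest).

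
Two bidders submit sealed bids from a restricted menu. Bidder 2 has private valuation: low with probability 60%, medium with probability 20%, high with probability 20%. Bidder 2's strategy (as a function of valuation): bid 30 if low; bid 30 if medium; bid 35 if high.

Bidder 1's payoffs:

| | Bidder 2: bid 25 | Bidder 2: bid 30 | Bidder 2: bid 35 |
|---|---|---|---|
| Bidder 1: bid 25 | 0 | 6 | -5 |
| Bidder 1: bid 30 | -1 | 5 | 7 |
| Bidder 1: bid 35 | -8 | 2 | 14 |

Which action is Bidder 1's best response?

Compute Bidder 1's expected payoff for each action, taking the expectation over Bidder 2's type.
E[bid 25] = 0.6·(6) + 0.2·(6) + 0.2·(-5) = 3.8
E[bid 30] = 0.6·(5) + 0.2·(5) + 0.2·(7) = 5.4
E[bid 35] = 0.6·(2) + 0.2·(2) + 0.2·(14) = 4.4
Best response: bid 30 (5.4 is the largest).

bid 30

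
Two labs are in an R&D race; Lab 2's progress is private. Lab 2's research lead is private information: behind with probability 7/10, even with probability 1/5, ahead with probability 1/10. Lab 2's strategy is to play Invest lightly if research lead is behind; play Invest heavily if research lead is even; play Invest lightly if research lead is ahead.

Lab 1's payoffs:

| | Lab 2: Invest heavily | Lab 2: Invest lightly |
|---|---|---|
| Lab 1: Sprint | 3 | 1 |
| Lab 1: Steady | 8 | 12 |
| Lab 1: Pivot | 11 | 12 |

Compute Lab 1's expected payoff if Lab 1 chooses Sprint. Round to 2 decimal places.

E[Sprint] = 7/10·1 + 1/5·3 + 1/10·1 = 7/10 + 3/5 + 1/10 = 7/5

1.40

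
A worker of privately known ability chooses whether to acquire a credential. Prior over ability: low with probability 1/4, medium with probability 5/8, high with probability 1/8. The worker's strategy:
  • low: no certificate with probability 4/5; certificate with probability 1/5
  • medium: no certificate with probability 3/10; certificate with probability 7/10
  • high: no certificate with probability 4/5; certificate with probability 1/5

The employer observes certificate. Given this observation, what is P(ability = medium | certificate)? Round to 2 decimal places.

0.85

P(certificate) = (1/4)·(1/5) + (5/8)·(7/10) + (1/8)·(1/5) = 41/80
P(medium | certificate) = ((5/8)·(7/10)) / (41/80) = (7/16) / (41/80) = 35/41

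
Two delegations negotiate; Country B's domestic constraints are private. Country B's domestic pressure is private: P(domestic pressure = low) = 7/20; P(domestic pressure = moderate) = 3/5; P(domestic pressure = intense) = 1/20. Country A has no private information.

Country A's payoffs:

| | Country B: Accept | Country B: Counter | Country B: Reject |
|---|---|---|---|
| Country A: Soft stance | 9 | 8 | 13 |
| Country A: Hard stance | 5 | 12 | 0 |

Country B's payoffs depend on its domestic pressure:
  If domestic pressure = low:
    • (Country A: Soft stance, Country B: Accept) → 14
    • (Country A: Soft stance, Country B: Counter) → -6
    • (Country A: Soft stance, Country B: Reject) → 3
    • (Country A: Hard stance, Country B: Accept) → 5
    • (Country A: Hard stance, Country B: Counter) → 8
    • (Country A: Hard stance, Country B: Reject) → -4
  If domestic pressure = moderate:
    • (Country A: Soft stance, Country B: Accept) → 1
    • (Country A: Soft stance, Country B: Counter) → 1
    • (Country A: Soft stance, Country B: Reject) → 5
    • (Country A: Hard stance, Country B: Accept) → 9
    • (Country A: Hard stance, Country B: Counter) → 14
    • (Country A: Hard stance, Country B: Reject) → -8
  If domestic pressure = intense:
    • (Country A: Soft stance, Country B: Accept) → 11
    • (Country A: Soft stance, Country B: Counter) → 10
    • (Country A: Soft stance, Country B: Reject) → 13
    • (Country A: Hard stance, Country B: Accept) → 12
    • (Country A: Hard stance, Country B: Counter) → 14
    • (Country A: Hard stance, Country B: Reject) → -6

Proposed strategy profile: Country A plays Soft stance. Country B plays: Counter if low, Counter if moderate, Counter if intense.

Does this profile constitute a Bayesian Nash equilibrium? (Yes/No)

Country A plays Soft stance: E[Soft stance] = 7/20·(8) + 3/5·(8) + 1/20·(8) = 8; E[Hard stance] = 12. Not best-responding. ✗
Country B (domestic pressure low), facing Soft stance: Accept gives 14, Counter gives -6, Reject gives 3. Proposed Counter is not best — profitable deviation exists. ✗
Country B (domestic pressure moderate), facing Soft stance: Accept gives 1, Counter gives 1, Reject gives 5. Proposed Counter is not best — profitable deviation exists. ✗
Country B (domestic pressure intense), facing Soft stance: Accept gives 11, Counter gives 10, Reject gives 13. Proposed Counter is not best — profitable deviation exists. ✗

No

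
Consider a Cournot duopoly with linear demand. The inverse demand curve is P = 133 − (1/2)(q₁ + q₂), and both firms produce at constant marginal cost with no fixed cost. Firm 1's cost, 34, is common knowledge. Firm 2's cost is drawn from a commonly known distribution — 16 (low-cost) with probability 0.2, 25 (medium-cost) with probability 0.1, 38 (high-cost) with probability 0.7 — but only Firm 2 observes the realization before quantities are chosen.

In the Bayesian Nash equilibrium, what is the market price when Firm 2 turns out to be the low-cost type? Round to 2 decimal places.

58.28

Type-c best response for Firm 2: q₂(c) = (133 − c) − q₁/2.
Firm 1 maximizes expected profit; its first-order condition is 133 − q₁ − (1/2)E[q₂] − 34 = 0.
Substituting E[q₂] and solving: E[c₂] = 32.3, so q₁ = (133 − 2·34 + 32.3)/(3/2) = 64.8667.
q₂(low-cost) = 84.5667, so P = 133 − (1/2)·(64.8667 + 84.5667) = 58.2833.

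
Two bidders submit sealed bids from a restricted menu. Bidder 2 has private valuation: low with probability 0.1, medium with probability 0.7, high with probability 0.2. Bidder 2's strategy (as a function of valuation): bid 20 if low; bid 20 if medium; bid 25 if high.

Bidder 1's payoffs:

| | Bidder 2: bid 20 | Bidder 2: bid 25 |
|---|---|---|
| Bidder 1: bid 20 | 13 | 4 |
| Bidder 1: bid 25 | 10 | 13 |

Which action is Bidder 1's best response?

bid 20

Compute Bidder 1's expected payoff for each action, taking the expectation over Bidder 2's type.
E[bid 20] = 0.1·(13) + 0.7·(13) + 0.2·(4) = 11.2
E[bid 25] = 0.1·(10) + 0.7·(10) + 0.2·(13) = 10.6
Best response: bid 20 (11.2 is the largest).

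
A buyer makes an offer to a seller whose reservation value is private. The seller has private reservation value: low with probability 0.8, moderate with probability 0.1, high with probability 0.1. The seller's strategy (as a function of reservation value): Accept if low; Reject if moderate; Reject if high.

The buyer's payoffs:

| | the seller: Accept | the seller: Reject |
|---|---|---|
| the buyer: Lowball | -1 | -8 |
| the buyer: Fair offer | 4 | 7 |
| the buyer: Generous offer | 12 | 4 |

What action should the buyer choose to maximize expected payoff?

Generous offer

Compute the buyer's expected payoff for each action, taking the expectation over the seller's type.
E[Lowball] = 0.8·(-1) + 0.1·(-8) + 0.1·(-8) = -2.4
E[Fair offer] = 0.8·(4) + 0.1·(7) + 0.1·(7) = 4.6
E[Generous offer] = 0.8·(12) + 0.1·(4) + 0.1·(4) = 10.4
Best response: Generous offer (10.4 is the largest).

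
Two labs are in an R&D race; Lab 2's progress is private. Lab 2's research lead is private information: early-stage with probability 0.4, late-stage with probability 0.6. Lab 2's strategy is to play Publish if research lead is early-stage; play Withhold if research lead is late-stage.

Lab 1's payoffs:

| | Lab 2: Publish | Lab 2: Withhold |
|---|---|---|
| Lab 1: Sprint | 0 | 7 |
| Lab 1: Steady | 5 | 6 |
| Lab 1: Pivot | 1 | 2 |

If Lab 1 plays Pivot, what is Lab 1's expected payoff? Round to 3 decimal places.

Take the expectation over Lab 2's research lead, weighting each type's action by its prior probability.
E[Pivot] = 0.4·1 + 0.6·2 = 0.4 + 1.2 = 1.6

1.600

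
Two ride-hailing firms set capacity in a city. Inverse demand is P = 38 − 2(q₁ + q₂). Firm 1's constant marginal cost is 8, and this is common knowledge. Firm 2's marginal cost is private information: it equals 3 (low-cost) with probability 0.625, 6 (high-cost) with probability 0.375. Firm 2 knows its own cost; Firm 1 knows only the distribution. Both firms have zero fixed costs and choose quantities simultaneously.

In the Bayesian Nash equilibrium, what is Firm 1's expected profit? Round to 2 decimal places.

37.92

Type-c best response for Firm 2: q₂(c) = (38 − c)/4 − q₁/2.
Firm 1 maximizes expected profit; its first-order condition is 38 − 4q₁ − 2E[q₂] − 8 = 0.
Substituting E[q₂] and solving: E[c₂] = 4.125, so q₁ = (38 − 2·8 + 4.125)/6 = 4.35417.
E[P] = 38 − 2·(q₁ + E[q₂]) = 16.7083; Firm 1's expected profit = (E[P] − 8)·q₁ = (16.7083 − 8)·4.35417 = 37.9175.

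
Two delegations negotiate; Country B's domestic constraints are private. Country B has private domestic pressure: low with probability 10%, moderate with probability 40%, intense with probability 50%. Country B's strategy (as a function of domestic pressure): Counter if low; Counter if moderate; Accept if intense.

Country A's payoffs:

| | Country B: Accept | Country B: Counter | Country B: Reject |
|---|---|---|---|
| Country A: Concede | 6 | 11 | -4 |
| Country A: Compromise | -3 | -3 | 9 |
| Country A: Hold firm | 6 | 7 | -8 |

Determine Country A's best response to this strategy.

Compute Country A's expected payoff for each action, taking the expectation over Country B's type.
E[Concede] = 0.1·(11) + 0.4·(11) + 0.5·(6) = 8.5
E[Compromise] = 0.1·(-3) + 0.4·(-3) + 0.5·(-3) = -3
E[Hold firm] = 0.1·(7) + 0.4·(7) + 0.5·(6) = 6.5
Best response: Concede (8.5 is the largest).

Concede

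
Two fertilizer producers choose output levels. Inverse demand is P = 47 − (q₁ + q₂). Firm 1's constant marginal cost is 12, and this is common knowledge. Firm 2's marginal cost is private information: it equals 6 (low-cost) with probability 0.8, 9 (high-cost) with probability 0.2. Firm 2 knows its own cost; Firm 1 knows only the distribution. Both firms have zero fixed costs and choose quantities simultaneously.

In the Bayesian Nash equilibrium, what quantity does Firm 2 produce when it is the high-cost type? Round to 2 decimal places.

Type-c best response for Firm 2: q₂(c) = (47 − c)/2 − q₁/2.
Firm 1 maximizes expected profit; its first-order condition is 47 − 2q₁ − E[q₂] − 12 = 0.
Substituting E[q₂] and solving: E[c₂] = 6.6, so q₁ = (47 − 2·12 + 6.6)/3 = 9.86667.
q₂(high-cost) = (47 − 9 − 9.86667)/2 = 14.0667.

14.07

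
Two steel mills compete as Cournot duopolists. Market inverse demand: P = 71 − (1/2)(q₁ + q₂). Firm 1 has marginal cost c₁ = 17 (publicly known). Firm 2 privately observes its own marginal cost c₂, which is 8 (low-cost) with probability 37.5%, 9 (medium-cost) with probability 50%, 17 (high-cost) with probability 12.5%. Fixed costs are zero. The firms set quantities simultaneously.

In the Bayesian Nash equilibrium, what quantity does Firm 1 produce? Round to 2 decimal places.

Type-c best response for Firm 2: q₂(c) = (71 − c) − q₁/2.
Firm 1 maximizes expected profit; its first-order condition is 71 − q₁ − (1/2)E[q₂] − 17 = 0.
Substituting E[q₂] and solving: E[c₂] = 9.625, so q₁ = (71 − 2·17 + 9.625)/(3/2) = 31.0833.

31.08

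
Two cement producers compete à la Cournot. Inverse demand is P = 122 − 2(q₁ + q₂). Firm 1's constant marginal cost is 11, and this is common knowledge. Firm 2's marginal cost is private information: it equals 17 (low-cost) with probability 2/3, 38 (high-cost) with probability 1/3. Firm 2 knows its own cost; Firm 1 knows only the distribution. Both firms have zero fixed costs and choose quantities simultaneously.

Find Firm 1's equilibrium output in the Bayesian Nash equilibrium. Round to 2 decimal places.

20.67

Firm 2 with cost c maximizes (122 − 2(q₁+q₂) − c)·q₂, giving q₂(c) = (122 − c − 2q₁)/4.
E[c₂] = 2/3·17 + 1/3·38 = 24
Firm 1's FOC against E[q₂] yields q₁ = (122 − 2·11 + E[c₂])/6 = (122 − 22 + 24)/6 = 20.6667.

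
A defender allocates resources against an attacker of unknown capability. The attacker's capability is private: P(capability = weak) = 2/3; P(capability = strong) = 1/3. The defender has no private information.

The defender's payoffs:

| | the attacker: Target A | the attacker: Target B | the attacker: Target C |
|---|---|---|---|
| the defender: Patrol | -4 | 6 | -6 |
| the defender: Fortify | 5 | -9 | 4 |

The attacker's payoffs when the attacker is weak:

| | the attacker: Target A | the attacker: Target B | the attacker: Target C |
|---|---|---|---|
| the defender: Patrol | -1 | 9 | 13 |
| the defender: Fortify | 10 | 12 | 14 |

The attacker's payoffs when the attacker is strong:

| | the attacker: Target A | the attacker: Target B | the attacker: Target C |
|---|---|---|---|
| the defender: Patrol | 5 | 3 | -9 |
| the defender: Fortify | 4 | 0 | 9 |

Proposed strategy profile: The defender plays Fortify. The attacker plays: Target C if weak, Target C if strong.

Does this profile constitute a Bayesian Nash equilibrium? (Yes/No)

Yes

A profile is a BNE iff every type of every player is best-responding given beliefs about the other side.
The defender plays Fortify: E[Fortify] = 2/3·(4) + 1/3·(4) = 4; E[Patrol] = -6. Best-responding. ✓
The attacker (capability weak), facing Fortify: Target A gives 10, Target B gives 12, Target C gives 14. Proposed Target C is best. ✓
The attacker (capability strong), facing Fortify: Target A gives 4, Target B gives 0, Target C gives 9. Proposed Target C is best. ✓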